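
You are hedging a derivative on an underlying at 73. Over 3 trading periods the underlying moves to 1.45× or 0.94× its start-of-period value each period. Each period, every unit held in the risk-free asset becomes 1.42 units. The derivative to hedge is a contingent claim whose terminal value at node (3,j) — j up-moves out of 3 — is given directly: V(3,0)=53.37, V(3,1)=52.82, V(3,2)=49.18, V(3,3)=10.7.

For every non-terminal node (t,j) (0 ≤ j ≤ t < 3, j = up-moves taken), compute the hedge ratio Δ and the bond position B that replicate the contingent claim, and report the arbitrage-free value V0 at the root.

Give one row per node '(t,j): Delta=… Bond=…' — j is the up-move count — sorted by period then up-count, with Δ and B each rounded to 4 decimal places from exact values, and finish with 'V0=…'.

Under the risk-neutral measure, an up-move has probability p* = (R−d)/(u−d) = 0.9412 and values discount at R = 1.42.
Payoff layer (t=3): V(3,0)=53.3700, V(3,1)=52.8200, V(3,2)=49.1800, V(3,3)=10.7000
  t=2,j=0: stock 64.5028 → up 93.5291 (V=52.8200), down 60.6326 (V=53.3700). Price 37.2200; hedge Δ=-0.0167, bond B=38.2984.
  t=2,j=1: stock 99.4990 → up 144.2736 (V=49.1800), down 93.5291 (V=52.8200). Price 34.7846; hedge Δ=-0.0717, bond B=41.9218.
  t=2,j=2: stock 153.4825 → up 222.5496 (V=10.7000), down 144.2736 (V=49.1800). Price 9.1292; hedge Δ=-0.4916, bond B=84.5802.
  t=1,j=0: stock 68.6200 → up 99.4990 (V=34.7846), down 64.5028 (V=37.2200). Price 24.5971; hedge Δ=-0.0696, bond B=29.3723.
  t=1,j=1: stock 105.8500 → up 153.4825 (V=9.1292), down 99.4990 (V=34.7846). Price 7.4918; hedge Δ=-0.4752, bond B=57.7964.
  t=0,j=0: stock 73.0000 → up 105.8500 (V=7.4918), down 68.6200 (V=24.5971). Price 5.9845; hedge Δ=-0.4594, bond B=39.5242.
Check: Δ(0,0)·S0 + B(0,0) = 5.9845 = V0.

(0,0): Delta=-0.4594 Bond=39.5242
(1,0): Delta=-0.0696 Bond=29.3723
(1,1): Delta=-0.4752 Bond=57.7964
(2,0): Delta=-0.0167 Bond=38.2984
(2,1): Delta=-0.0717 Bond=41.9218
(2,2): Delta=-0.4916 Bond=84.5802
V0=5.9845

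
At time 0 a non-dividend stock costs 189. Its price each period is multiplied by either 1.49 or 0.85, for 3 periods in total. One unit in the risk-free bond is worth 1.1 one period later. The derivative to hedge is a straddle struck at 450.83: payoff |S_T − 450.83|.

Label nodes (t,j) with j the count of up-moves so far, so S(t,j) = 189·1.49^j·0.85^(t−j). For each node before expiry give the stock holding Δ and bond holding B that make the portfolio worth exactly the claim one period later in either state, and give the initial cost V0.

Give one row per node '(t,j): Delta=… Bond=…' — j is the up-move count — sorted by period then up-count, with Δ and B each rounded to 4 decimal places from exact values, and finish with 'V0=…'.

(0,0): Delta=-0.6364 Bond=285.6160
(1,0): Delta=-1.0000 Bond=372.5868
(1,1): Delta=-0.3129 Bond=223.0592
(2,0): Delta=-1.0000 Bond=409.8455
(2,1): Delta=-1.0000 Bond=409.8455
(2,2): Delta=0.2987 Bond=-11.2242
V0=165.3327

The replicating-portfolio and risk-neutral prices coincide; use p* = (1.1−0.85)/(1.49−0.85) = 0.3906 for the latter.
At expiry t=3: V(3,0)=334.7604, V(3,1)=247.3668, V(3,2)=94.1709, V(3,3)=174.3724
(2,0): S=136.5525. Δ = (V_up−V_dn)/(S_up−S_dn) = (247.3668−334.7604)/(203.4632−116.0696) = -1.0000. V = [p*·247.3668 + (1−p*)·334.7604]/1.1 = 273.2930. B = V − Δ·S = 409.8455.
(2,1): S=239.3685. Δ = (V_up−V_dn)/(S_up−S_dn) = (94.1709−247.3668)/(356.6591−203.4632) = -1.0000. V = [p*·94.1709 + (1−p*)·247.3668]/1.1 = 170.4770. B = V − Δ·S = 409.8455.
(2,2): S=419.5989. Δ = (V_up−V_dn)/(S_up−S_dn) = (174.3724−94.1709)/(625.2024−356.6591) = 0.2987. V = [p*·174.3724 + (1−p*)·94.1709]/1.1 = 114.0906. B = V − Δ·S = -11.2242.
(1,0): S=160.6500. Δ = (V_up−V_dn)/(S_up−S_dn) = (170.4770−273.2930)/(239.3685−136.5525) = -1.0000. V = [p*·170.4770 + (1−p*)·273.2930]/1.1 = 211.9368. B = V − Δ·S = 372.5868.
(1,1): S=281.6100. Δ = (V_up−V_dn)/(S_up−S_dn) = (114.0906−170.4770)/(419.5989−239.3685) = -0.3129. V = [p*·114.0906 + (1−p*)·170.4770]/1.1 = 134.9555. B = V − Δ·S = 223.0592.
(0,0): S=189.0000. Δ = (V_up−V_dn)/(S_up−S_dn) = (134.9555−211.9368)/(281.6100−160.6500) = -0.6364. V = [p*·134.9555 + (1−p*)·211.9368]/1.1 = 165.3327. B = V − Δ·S = 285.6160.
Each (Δ,B) replicates both successor values, so the strategy is self-financing and V0 is arbitrage-free.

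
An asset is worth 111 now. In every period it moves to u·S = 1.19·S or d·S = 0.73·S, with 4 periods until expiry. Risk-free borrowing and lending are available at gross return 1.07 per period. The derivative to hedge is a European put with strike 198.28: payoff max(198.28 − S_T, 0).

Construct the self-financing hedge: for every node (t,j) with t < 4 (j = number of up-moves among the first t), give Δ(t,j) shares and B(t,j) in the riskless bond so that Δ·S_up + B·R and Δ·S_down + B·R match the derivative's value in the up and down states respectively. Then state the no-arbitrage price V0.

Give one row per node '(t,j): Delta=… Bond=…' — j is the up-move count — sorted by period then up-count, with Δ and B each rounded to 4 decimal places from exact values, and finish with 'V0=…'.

No-arbitrage ⇒ martingale measure with p* = (R−d)/(u−d) = 0.7391.
Payoff layer (t=4): V(4,0)=166.7580, V(4,1)=146.8947, V(4,2)=114.5150, V(4,3)=61.7316, V(4,4)=0.0000
(3,0): S=43.1809. Δ = (V_up−V_dn)/(S_up−S_dn) = (146.8947−166.7580)/(51.3853−31.5220) = -1.0000. V = [p*·146.8947 + (1−p*)·166.7580]/1.07 = 142.1275. B = V − Δ·S = 185.3084.
(3,1): S=70.3908. Δ = (V_up−V_dn)/(S_up−S_dn) = (114.5150−146.8947)/(83.7650−51.3853) = -1.0000. V = [p*·114.5150 + (1−p*)·146.8947]/1.07 = 114.9177. B = V − Δ·S = 185.3084.
(3,2): S=114.7466. Δ = (V_up−V_dn)/(S_up−S_dn) = (61.7316−114.5150)/(136.5484−83.7650) = -1.0000. V = [p*·61.7316 + (1−p*)·114.5150]/1.07 = 70.5618. B = V − Δ·S = 185.3084.
(3,3): S=187.0526. Δ = (V_up−V_dn)/(S_up−S_dn) = (0.0000−61.7316)/(222.5927−136.5484) = -0.7174. V = [p*·0.0000 + (1−p*)·61.7316]/1.07 = 15.0504. B = V − Δ·S = 149.2494.
(2,0): S=59.1519. Δ = (V_up−V_dn)/(S_up−S_dn) = (114.9177−142.1275)/(70.3908−43.1809) = -1.0000. V = [p*·114.9177 + (1−p*)·142.1275]/1.07 = 114.0335. B = V − Δ·S = 173.1854.
(2,1): S=96.4257. Δ = (V_up−V_dn)/(S_up−S_dn) = (70.5618−114.9177)/(114.7466−70.3908) = -1.0000. V = [p*·70.5618 + (1−p*)·114.9177]/1.07 = 76.7597. B = V − Δ·S = 173.1854.
(2,2): S=157.1871. Δ = (V_up−V_dn)/(S_up−S_dn) = (15.0504−70.5618)/(187.0526−114.7466) = -0.7677. V = [p*·15.0504 + (1−p*)·70.5618]/1.07 = 27.5996. B = V − Δ·S = 148.2767.
(1,0): S=81.0300. Δ = (V_up−V_dn)/(S_up−S_dn) = (76.7597−114.0335)/(96.4257−59.1519) = -1.0000. V = [p*·76.7597 + (1−p*)·114.0335]/1.07 = 80.8255. B = V − Δ·S = 161.8555.
(1,1): S=132.0900. Δ = (V_up−V_dn)/(S_up−S_dn) = (27.5996−76.7597)/(157.1871−96.4257) = -0.8091. V = [p*·27.5996 + (1−p*)·76.7597]/1.07 = 37.7794. B = V − Δ·S = 144.6492.
(0,0): S=111.0000. Δ = (V_up−V_dn)/(S_up−S_dn) = (37.7794−80.8255)/(132.0900−81.0300) = -0.8430. V = [p*·37.7794 + (1−p*)·80.8255]/1.07 = 45.8027. B = V − Δ·S = 139.3811.
Self-financing check: at every node Δ·S+B equals the discounted successor values.

(0,0): Delta=-0.8430 Bond=139.3811
(1,0): Delta=-1.0000 Bond=161.8555
(1,1): Delta=-0.8091 Bond=144.6492
(2,0): Delta=-1.0000 Bond=173.1854
(2,1): Delta=-1.0000 Bond=173.1854
(2,2): Delta=-0.7677 Bond=148.2767
(3,0): Delta=-1.0000 Bond=185.3084
(3,1): Delta=-1.0000 Bond=185.3084
(3,2): Delta=-1.0000 Bond=185.3084
(3,3): Delta=-0.7174 Bond=149.2494
V0=45.8027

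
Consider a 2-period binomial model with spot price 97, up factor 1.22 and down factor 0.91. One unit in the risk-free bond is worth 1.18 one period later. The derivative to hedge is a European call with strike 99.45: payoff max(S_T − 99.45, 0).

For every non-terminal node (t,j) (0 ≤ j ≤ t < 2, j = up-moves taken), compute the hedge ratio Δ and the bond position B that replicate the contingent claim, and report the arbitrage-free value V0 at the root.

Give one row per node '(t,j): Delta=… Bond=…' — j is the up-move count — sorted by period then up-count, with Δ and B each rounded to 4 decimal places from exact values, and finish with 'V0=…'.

(0,0): Delta=0.9305 Bond=-64.4489
(1,0): Delta=0.3011 Bond=-20.4971
(1,1): Delta=1.0000 Bond=-84.2797
V0=25.8052

No-arbitrage ⇒ martingale measure with p* = (R−d)/(u−d) = 0.8710.
Terminal values V(2,·): V(2,0)=0.0000, V(2,1)=8.2394, V(2,2)=44.9248
Node (1,0) S=88.2700: V=(p*·8.2394+(1−p*)·0.0000)/1.18=6.0816; Δ=(8.2394−0.0000)/(107.6894−80.3257)=0.3011; B=V−Δ·S=-20.4971
Node (1,1) S=118.3400: V=(p*·44.9248+(1−p*)·8.2394)/1.18=34.0603; Δ=(44.9248−8.2394)/(144.3748−107.6894)=1.0000; B=V−Δ·S=-84.2797
Node (0,0) S=97.0000: V=(p*·34.0603+(1−p*)·6.0816)/1.18=25.8052; Δ=(34.0603−6.0816)/(118.3400−88.2700)=0.9305; B=V−Δ·S=-64.4489
The time-0 hedge costs 25.8052, which is the no-arbitrage price.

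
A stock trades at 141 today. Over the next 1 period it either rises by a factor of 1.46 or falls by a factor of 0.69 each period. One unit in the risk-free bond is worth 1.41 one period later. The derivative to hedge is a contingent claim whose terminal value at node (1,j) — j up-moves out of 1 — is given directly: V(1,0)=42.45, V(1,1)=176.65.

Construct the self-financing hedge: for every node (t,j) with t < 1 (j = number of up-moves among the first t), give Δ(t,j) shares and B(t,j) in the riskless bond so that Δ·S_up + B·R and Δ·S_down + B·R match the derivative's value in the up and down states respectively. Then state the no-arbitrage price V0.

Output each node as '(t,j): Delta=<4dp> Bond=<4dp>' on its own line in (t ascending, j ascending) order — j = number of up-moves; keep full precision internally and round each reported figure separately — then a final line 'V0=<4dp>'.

(0,0): Delta=1.2361 Bond=-55.1824
V0=119.1033

Since d<R<u, set p* = (R−d)/(u−d) = 0.9351; price each node as the discounted p*-expectation of its children.
Terminal payoffs: V(1,0)=42.4500, V(1,1)=176.6500
(0,0): S=141.0000. Δ = (V_up−V_dn)/(S_up−S_dn) = (176.6500−42.4500)/(205.8600−97.2900) = 1.2361. V = [p*·176.6500 + (1−p*)·42.4500]/1.41 = 119.1033. B = V − Δ·S = -55.1824.
Check: Δ(0,0)·S0 + B(0,0) = 119.1033 = V0.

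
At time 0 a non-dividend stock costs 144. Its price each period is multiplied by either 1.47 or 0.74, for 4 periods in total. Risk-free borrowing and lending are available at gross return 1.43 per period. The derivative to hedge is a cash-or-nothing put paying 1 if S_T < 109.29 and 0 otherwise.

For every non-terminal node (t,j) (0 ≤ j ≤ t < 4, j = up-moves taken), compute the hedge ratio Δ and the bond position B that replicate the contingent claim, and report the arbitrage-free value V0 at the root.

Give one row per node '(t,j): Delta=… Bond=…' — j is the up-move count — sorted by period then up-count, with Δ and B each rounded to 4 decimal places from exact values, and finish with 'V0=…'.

Risk-neutral probability p* = (R−d)/(u−d) = (1.43−0.74)/(1.47−0.74) = 0.9452.
Terminal values V(4,·): V(4,0)=1.0000, V(4,1)=1.0000, V(4,2)=0.0000, V(4,3)=0.0000, V(4,4)=0.0000
Node (3,0) S=58.3523: V=(p*·1.0000+(1−p*)·1.0000)/1.43=0.6993; Δ=(1.0000−1.0000)/(85.7778−43.1807)=0.0000; B=V−Δ·S=0.6993
Node (3,1) S=115.9160: V=(p*·0.0000+(1−p*)·1.0000)/1.43=0.0383; Δ=(0.0000−1.0000)/(170.3965−85.7778)=-0.0118; B=V−Δ·S=1.4082
Node (3,2) S=230.2655: V=(p*·0.0000+(1−p*)·0.0000)/1.43=0.0000; Δ=(0.0000−0.0000)/(338.4903−170.3965)=0.0000; B=V−Δ·S=0.0000
Node (3,3) S=457.4193: V=(p*·0.0000+(1−p*)·0.0000)/1.43=0.0000; Δ=(0.0000−0.0000)/(672.4064−338.4903)=0.0000; B=V−Δ·S=0.0000
Node (2,0) S=78.8544: V=(p*·0.0383+(1−p*)·0.6993)/1.43=0.0521; Δ=(0.0383−0.6993)/(115.9160−58.3523)=-0.0115; B=V−Δ·S=0.9576
Node (2,1) S=156.6432: V=(p*·0.0000+(1−p*)·0.0383)/1.43=0.0015; Δ=(0.0000−0.0383)/(230.2655−115.9160)=-0.0003; B=V−Δ·S=0.0540
Node (2,2) S=311.1696: V=(p*·0.0000+(1−p*)·0.0000)/1.43=0.0000; Δ=(0.0000−0.0000)/(457.4193−230.2655)=0.0000; B=V−Δ·S=0.0000
Node (1,0) S=106.5600: V=(p*·0.0015+(1−p*)·0.0521)/1.43=0.0030; Δ=(0.0015−0.0521)/(156.6432−78.8544)=-0.0007; B=V−Δ·S=0.0724
Node (1,1) S=211.6800: V=(p*·0.0000+(1−p*)·0.0015)/1.43=0.0001; Δ=(0.0000−0.0015)/(311.1696−156.6432)=0.0000; B=V−Δ·S=0.0021
Node (0,0) S=144.0000: V=(p*·0.0001+(1−p*)·0.0030)/1.43=0.0002; Δ=(0.0001−0.0030)/(211.6800−106.5600)=0.0000; B=V−Δ·S=0.0041
Check: Δ(0,0)·S0 + B(0,0) = 0.0002 = V0.

(0,0): Delta=0.0000 Bond=0.0041
(1,0): Delta=-0.0007 Bond=0.0724
(1,1): Delta=0.0000 Bond=0.0021
(2,0): Delta=-0.0115 Bond=0.9576
(2,1): Delta=-0.0003 Bond=0.0540
(2,2): Delta=0.0000 Bond=0.0000
(3,0): Delta=0.0000 Bond=0.6993
(3,1): Delta=-0.0118 Bond=1.4082
(3,2): Delta=0.0000 Bond=0.0000
(3,3): Delta=0.0000 Bond=0.0000
V0=0.0002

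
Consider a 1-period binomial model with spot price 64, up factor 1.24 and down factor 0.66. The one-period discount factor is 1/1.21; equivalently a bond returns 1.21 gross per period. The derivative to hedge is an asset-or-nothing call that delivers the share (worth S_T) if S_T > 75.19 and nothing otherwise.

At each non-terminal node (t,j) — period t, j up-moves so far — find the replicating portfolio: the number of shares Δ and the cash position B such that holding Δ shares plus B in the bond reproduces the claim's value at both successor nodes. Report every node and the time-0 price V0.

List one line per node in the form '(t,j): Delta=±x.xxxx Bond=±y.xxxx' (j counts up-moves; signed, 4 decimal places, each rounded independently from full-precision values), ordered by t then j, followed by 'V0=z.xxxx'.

Risk-neutral probability p* = (R−d)/(u−d) = (1.21−0.66)/(1.24−0.66) = 0.9483.
Terminal payoffs: V(1,0)=0.0000, V(1,1)=79.3600
  t=0,j=0: stock 64.0000 → up 79.3600 (V=79.3600), down 42.2400 (V=0.0000). Price 62.1944; hedge Δ=2.1379, bond B=-74.6332.
Root portfolio cost Δ·64+B reproduces V0=62.1944.

(0,0): Delta=2.1379 Bond=-74.6332
V0=62.1944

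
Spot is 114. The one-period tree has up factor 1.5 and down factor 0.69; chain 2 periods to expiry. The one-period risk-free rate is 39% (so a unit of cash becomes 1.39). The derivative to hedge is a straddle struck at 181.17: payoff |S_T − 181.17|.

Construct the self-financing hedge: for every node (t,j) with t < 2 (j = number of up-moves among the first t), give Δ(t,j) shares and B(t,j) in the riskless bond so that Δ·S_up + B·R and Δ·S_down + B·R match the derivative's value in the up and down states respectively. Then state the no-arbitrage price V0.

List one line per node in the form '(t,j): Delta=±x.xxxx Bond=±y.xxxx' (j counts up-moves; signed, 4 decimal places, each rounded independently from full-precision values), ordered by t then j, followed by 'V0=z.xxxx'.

Risk-neutral probability p* = (R−d)/(u−d) = (1.39−0.69)/(1.5−0.69) = 0.8642.
Payoff layer (t=2): V(2,0)=126.8946, V(2,1)=63.1800, V(2,2)=75.3300
(1,0): S=78.6600. Δ = (V_up−V_dn)/(S_up−S_dn) = (63.1800−126.8946)/(117.9900−54.2754) = -1.0000. V = [p*·63.1800 + (1−p*)·126.8946]/1.39 = 51.6781. B = V − Δ·S = 130.3381.
(1,1): S=171.0000. Δ = (V_up−V_dn)/(S_up−S_dn) = (75.3300−63.1800)/(256.5000−117.9900) = 0.0877. V = [p*·75.3300 + (1−p*)·63.1800]/1.39 = 53.0072. B = V − Δ·S = 38.0072.
(0,0): S=114.0000. Δ = (V_up−V_dn)/(S_up−S_dn) = (53.0072−51.6781)/(171.0000−78.6600) = 0.0144. V = [p*·53.0072 + (1−p*)·51.6781]/1.39 = 38.0048. B = V − Δ·S = 36.3640.
Check: Δ(0,0)·S0 + B(0,0) = 38.0048 = V0.

(0,0): Delta=0.0144 Bond=36.3640
(1,0): Delta=-1.0000 Bond=130.3381
(1,1): Delta=0.0877 Bond=38.0072
V0=38.0048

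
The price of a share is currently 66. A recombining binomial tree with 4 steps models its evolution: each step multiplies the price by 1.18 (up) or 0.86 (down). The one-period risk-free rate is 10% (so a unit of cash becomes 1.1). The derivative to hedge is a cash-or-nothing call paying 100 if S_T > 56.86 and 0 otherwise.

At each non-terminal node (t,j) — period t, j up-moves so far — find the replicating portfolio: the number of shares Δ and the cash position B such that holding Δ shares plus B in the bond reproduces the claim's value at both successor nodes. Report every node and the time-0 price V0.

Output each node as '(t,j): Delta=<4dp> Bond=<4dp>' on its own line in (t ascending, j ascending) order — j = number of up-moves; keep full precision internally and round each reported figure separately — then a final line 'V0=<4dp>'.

The replicating-portfolio and risk-neutral prices coincide; use p* = (1.1−0.86)/(1.18−0.86) = 0.7500 for the latter.
At expiry t=4: V(4,0)=0.0000, V(4,1)=0.0000, V(4,2)=100.0000, V(4,3)=100.0000, V(4,4)=100.0000
(3,0): S=41.9797. Δ = (V_up−V_dn)/(S_up−S_dn) = (0.0000−0.0000)/(49.5360−36.1025) = 0.0000. V = [p*·0.0000 + (1−p*)·0.0000]/1.1 = 0.0000. B = V − Δ·S = 0.0000.
(3,1): S=57.6000. Δ = (V_up−V_dn)/(S_up−S_dn) = (100.0000−0.0000)/(67.9681−49.5360) = 5.4253. V = [p*·100.0000 + (1−p*)·0.0000]/1.1 = 68.1818. B = V − Δ·S = -244.3182.
(3,2): S=79.0326. Δ = (V_up−V_dn)/(S_up−S_dn) = (100.0000−100.0000)/(93.2585−67.9681) = 0.0000. V = [p*·100.0000 + (1−p*)·100.0000]/1.1 = 90.9091. B = V − Δ·S = 90.9091.
(3,3): S=108.4401. Δ = (V_up−V_dn)/(S_up−S_dn) = (100.0000−100.0000)/(127.9593−93.2585) = 0.0000. V = [p*·100.0000 + (1−p*)·100.0000]/1.1 = 90.9091. B = V − Δ·S = 90.9091.
(2,0): S=48.8136. Δ = (V_up−V_dn)/(S_up−S_dn) = (68.1818−0.0000)/(57.6000−41.9797) = 4.3649. V = [p*·68.1818 + (1−p*)·0.0000]/1.1 = 46.4876. B = V − Δ·S = -166.5806.
(2,1): S=66.9768. Δ = (V_up−V_dn)/(S_up−S_dn) = (90.9091−68.1818)/(79.0326−57.6000) = 1.0604. V = [p*·90.9091 + (1−p*)·68.1818]/1.1 = 77.4793. B = V − Δ·S = 6.4566.
(2,2): S=91.8984. Δ = (V_up−V_dn)/(S_up−S_dn) = (90.9091−90.9091)/(108.4401−79.0326) = 0.0000. V = [p*·90.9091 + (1−p*)·90.9091]/1.1 = 82.6446. B = V − Δ·S = 82.6446.
(1,0): S=56.7600. Δ = (V_up−V_dn)/(S_up−S_dn) = (77.4793−46.4876)/(66.9768−48.8136) = 1.7063. V = [p*·77.4793 + (1−p*)·46.4876]/1.1 = 63.3922. B = V − Δ·S = -33.4570.
(1,1): S=77.8800. Δ = (V_up−V_dn)/(S_up−S_dn) = (82.6446−77.4793)/(91.8984−66.9768) = 0.2073. V = [p*·82.6446 + (1−p*)·77.4793]/1.1 = 73.9576. B = V − Δ·S = 57.8160.
(0,0): S=66.0000. Δ = (V_up−V_dn)/(S_up−S_dn) = (73.9576−63.3922)/(77.8800−56.7600) = 0.5003. V = [p*·73.9576 + (1−p*)·63.3922]/1.1 = 64.8329. B = V − Δ·S = 31.8162.
Self-financing check: at every node Δ·S+B equals the discounted successor values.

(0,0): Delta=0.5003 Bond=31.8162
(1,0): Delta=1.7063 Bond=-33.4570
(1,1): Delta=0.2073 Bond=57.8160
(2,0): Delta=4.3649 Bond=-166.5806
(2,1): Delta=1.0604 Bond=6.4566
(2,2): Delta=0.0000 Bond=82.6446
(3,0): Delta=0.0000 Bond=0.0000
(3,1): Delta=5.4253 Bond=-244.3182
(3,2): Delta=0.0000 Bond=90.9091
(3,3): Delta=0.0000 Bond=90.9091
V0=64.8329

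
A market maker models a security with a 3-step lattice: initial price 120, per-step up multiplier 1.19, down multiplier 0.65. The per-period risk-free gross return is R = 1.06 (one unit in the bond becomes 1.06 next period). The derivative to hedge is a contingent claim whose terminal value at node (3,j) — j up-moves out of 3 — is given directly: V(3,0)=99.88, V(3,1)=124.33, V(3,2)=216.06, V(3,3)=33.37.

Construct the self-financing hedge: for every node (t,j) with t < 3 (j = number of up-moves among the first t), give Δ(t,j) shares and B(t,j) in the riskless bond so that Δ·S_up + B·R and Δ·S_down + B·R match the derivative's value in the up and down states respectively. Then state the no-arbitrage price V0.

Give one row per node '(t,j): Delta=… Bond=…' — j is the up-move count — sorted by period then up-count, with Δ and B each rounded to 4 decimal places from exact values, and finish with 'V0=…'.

(0,0): Delta=-0.9664 Bond=218.7142
(1,0): Delta=1.6918 Bond=24.4968
(1,1): Delta=-1.4268 Bond=297.5791
(2,0): Delta=0.8931 Bond=66.4617
(2,1): Delta=1.8301 Bond=13.1267
(2,2): Delta=-1.9909 Bond=411.2874
V0=102.7420

Risk-neutral probability p* = (R−d)/(u−d) = (1.06−0.65)/(1.19−0.65) = 0.7593.
At expiry t=3: V(3,0)=99.8800, V(3,1)=124.3300, V(3,2)=216.0600, V(3,3)=33.3700
(2,0): S=50.7000. Δ = (V_up−V_dn)/(S_up−S_dn) = (124.3300−99.8800)/(60.3330−32.9550) = 0.8931. V = [p*·124.3300 + (1−p*)·99.8800]/1.06 = 111.7395. B = V − Δ·S = 66.4617.
(2,1): S=92.8200. Δ = (V_up−V_dn)/(S_up−S_dn) = (216.0600−124.3300)/(110.4558−60.3330) = 1.8301. V = [p*·216.0600 + (1−p*)·124.3300]/1.06 = 182.9970. B = V − Δ·S = 13.1267.
(2,2): S=169.9320. Δ = (V_up−V_dn)/(S_up−S_dn) = (33.3700−216.0600)/(202.2191−110.4558) = -1.9909. V = [p*·33.3700 + (1−p*)·216.0600]/1.06 = 72.9726. B = V − Δ·S = 411.2874.
(1,0): S=78.0000. Δ = (V_up−V_dn)/(S_up−S_dn) = (182.9970−111.7395)/(92.8200−50.7000) = 1.6918. V = [p*·182.9970 + (1−p*)·111.7395]/1.06 = 156.4551. B = V − Δ·S = 24.4968.
(1,1): S=142.8000. Δ = (V_up−V_dn)/(S_up−S_dn) = (72.9726−182.9970)/(169.9320−92.8200) = -1.4268. V = [p*·72.9726 + (1−p*)·182.9970]/1.06 = 93.8301. B = V − Δ·S = 297.5791.
(0,0): S=120.0000. Δ = (V_up−V_dn)/(S_up−S_dn) = (93.8301−156.4551)/(142.8000−78.0000) = -0.9664. V = [p*·93.8301 + (1−p*)·156.4551]/1.06 = 102.7420. B = V − Δ·S = 218.7142.
Self-financing check: at every node Δ·S+B equals the discounted successor values.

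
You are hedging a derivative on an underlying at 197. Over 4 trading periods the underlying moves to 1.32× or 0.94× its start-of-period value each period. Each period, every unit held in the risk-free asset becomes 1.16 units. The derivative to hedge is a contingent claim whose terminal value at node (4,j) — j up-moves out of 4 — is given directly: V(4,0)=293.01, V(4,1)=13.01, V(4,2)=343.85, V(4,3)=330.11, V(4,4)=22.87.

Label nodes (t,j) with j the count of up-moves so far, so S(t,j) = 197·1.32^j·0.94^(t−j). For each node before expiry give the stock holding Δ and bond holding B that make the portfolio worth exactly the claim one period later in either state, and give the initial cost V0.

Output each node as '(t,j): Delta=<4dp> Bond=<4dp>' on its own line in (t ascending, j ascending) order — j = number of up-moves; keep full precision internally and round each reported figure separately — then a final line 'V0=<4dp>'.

(0,0): Delta=0.1329 Bond=108.8540
(1,0): Delta=1.1306 Bond=-58.4720
(1,1): Delta=-0.3838 Bond=260.6289
(2,0): Delta=0.9598 Bond=-38.1003
(2,1): Delta=1.2190 Bond=-89.4474
(2,2): Delta=-1.2138 Bond=587.2583
(3,0): Delta=-4.5032 Bond=849.6910
(3,1): Delta=3.7891 Bond=-694.2963
(3,2): Delta=-0.1121 Bond=325.7228
(3,3): Delta=-1.7845 Bond=939.7627
V0=135.0407

Risk-neutral probability p* = (R−d)/(u−d) = (1.16−0.94)/(1.32−0.94) = 0.5789.
Terminal payoffs: V(4,0)=293.0100, V(4,1)=13.0100, V(4,2)=343.8500, V(4,3)=330.1100, V(4,4)=22.8700
(3,0): S=163.6250. Δ = (V_up−V_dn)/(S_up−S_dn) = (13.0100−293.0100)/(215.9851−153.8075) = -4.5032. V = [p*·13.0100 + (1−p*)·293.0100]/1.16 = 112.8489. B = V − Δ·S = 849.6910.
(3,1): S=229.7713. Δ = (V_up−V_dn)/(S_up−S_dn) = (343.8500−13.0100)/(303.2982−215.9851) = 3.7891. V = [p*·343.8500 + (1−p*)·13.0100]/1.16 = 176.3353. B = V − Δ·S = -694.2963.
(3,2): S=322.6576. Δ = (V_up−V_dn)/(S_up−S_dn) = (330.1100−343.8500)/(425.9081−303.2982) = -0.1121. V = [p*·330.1100 + (1−p*)·343.8500]/1.16 = 289.5649. B = V − Δ·S = 325.7228.
(3,3): S=453.0937. Δ = (V_up−V_dn)/(S_up−S_dn) = (22.8700−330.1100)/(598.0837−425.9081) = -1.7845. V = [p*·22.8700 + (1−p*)·330.1100]/1.16 = 131.2364. B = V − Δ·S = 939.7627.
(2,0): S=174.0692. Δ = (V_up−V_dn)/(S_up−S_dn) = (176.3353−112.8489)/(229.7713−163.6250) = 0.9598. V = [p*·176.3353 + (1−p*)·112.8489]/1.16 = 128.9691. B = V − Δ·S = -38.1003.
(2,1): S=244.4376. Δ = (V_up−V_dn)/(S_up−S_dn) = (289.5649−176.3353)/(322.6576−229.7713) = 1.2190. V = [p*·289.5649 + (1−p*)·176.3353]/1.16 = 208.5252. B = V − Δ·S = -89.4474.
(2,2): S=343.2528. Δ = (V_up−V_dn)/(S_up−S_dn) = (131.2364−289.5649)/(453.0937−322.6576) = -1.2138. V = [p*·131.2364 + (1−p*)·289.5649]/1.16 = 170.6043. B = V − Δ·S = 587.2583.
(1,0): S=185.1800. Δ = (V_up−V_dn)/(S_up−S_dn) = (208.5252−128.9691)/(244.4376−174.0692) = 1.1306. V = [p*·208.5252 + (1−p*)·128.9691]/1.16 = 150.8861. B = V − Δ·S = -58.4720.
(1,1): S=260.0400. Δ = (V_up−V_dn)/(S_up−S_dn) = (170.6043−208.5252)/(343.2528−244.4376) = -0.3838. V = [p*·170.6043 + (1−p*)·208.5252]/1.16 = 160.8371. B = V − Δ·S = 260.6289.
(0,0): S=197.0000. Δ = (V_up−V_dn)/(S_up−S_dn) = (160.8371−150.8861)/(260.0400−185.1800) = 0.1329. V = [p*·160.8371 + (1−p*)·150.8861]/1.16 = 135.0407. B = V − Δ·S = 108.8540.
The time-0 hedge costs 135.0407, which is the no-arbitrage price.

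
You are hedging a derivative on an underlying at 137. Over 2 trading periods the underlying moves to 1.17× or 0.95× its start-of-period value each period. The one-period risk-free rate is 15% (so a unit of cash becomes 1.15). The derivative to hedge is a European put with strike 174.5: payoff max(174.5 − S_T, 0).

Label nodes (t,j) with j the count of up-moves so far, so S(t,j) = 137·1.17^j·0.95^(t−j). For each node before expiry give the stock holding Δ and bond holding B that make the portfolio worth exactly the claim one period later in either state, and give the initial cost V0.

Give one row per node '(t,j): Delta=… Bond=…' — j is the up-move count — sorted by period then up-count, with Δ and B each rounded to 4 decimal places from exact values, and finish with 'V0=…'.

(0,0): Delta=-0.6580 Bond=93.2421
(1,0): Delta=-1.0000 Bond=151.7391
(1,1): Delta=-0.6302 Bond=102.7773
V0=3.0955

No-arbitrage ⇒ martingale measure with p* = (R−d)/(u−d) = 0.9091.
Payoff layer (t=2): V(2,0)=50.8575, V(2,1)=22.2245, V(2,2)=0.0000
  t=1,j=0: stock 130.1500 → up 152.2755 (V=22.2245), down 123.6425 (V=50.8575). Price 21.5891; hedge Δ=-1.0000, bond B=151.7391.
  t=1,j=1: stock 160.2900 → up 187.5393 (V=0.0000), down 152.2755 (V=22.2245). Price 1.7569; hedge Δ=-0.6302, bond B=102.7773.
  t=0,j=0: stock 137.0000 → up 160.2900 (V=1.7569), down 130.1500 (V=21.5891). Price 3.0955; hedge Δ=-0.6580, bond B=93.2421.
Each (Δ,B) replicates both successor values, so the strategy is self-financing and V0 is arbitrage-free.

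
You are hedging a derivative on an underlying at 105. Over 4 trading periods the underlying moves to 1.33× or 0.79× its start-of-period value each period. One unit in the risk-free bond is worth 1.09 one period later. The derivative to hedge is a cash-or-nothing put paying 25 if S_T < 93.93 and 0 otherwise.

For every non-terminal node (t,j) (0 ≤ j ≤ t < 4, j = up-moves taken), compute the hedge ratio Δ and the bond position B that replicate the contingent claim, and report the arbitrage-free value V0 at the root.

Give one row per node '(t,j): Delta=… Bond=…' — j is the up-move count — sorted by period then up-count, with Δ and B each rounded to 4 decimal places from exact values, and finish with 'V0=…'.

(0,0): Delta=-0.1121 Bond=15.9155
(1,0): Delta=-0.2320 Bond=27.2930
(1,1): Delta=-0.0551 Bond=9.3919
(2,0): Delta=-0.3601 Bond=38.1440
(2,1): Delta=-0.1711 Bond=23.0336
(2,2): Delta=0.0000 Bond=0.0000
(3,0): Delta=0.0000 Bond=22.9358
(3,1): Delta=-0.5312 Bond=56.4900
(3,2): Delta=0.0000 Bond=0.0000
(3,3): Delta=0.0000 Bond=0.0000
V0=4.1462

Since d<R<u, set p* = (R−d)/(u−d) = 0.5556; price each node as the discounted p*-expectation of its children.
At expiry t=4: V(4,0)=25.0000, V(4,1)=25.0000, V(4,2)=0.0000, V(4,3)=0.0000, V(4,4)=0.0000
Node (3,0) S=51.7691: V=(p*·25.0000+(1−p*)·25.0000)/1.09=22.9358; Δ=(25.0000−25.0000)/(68.8529−40.8976)=0.0000; B=V−Δ·S=22.9358
Node (3,1) S=87.1556: V=(p*·0.0000+(1−p*)·25.0000)/1.09=10.1937; Δ=(0.0000−25.0000)/(115.9169−68.8529)=-0.5312; B=V−Δ·S=56.4900
Node (3,2) S=146.7303: V=(p*·0.0000+(1−p*)·0.0000)/1.09=0.0000; Δ=(0.0000−0.0000)/(195.1512−115.9169)=0.0000; B=V−Δ·S=0.0000
Node (3,3) S=247.0269: V=(p*·0.0000+(1−p*)·0.0000)/1.09=0.0000; Δ=(0.0000−0.0000)/(328.5458−195.1512)=0.0000; B=V−Δ·S=0.0000
Node (2,0) S=65.5305: V=(p*·10.1937+(1−p*)·22.9358)/1.09=14.5476; Δ=(10.1937−22.9358)/(87.1556−51.7691)=-0.3601; B=V−Δ·S=38.1440
Node (2,1) S=110.3235: V=(p*·0.0000+(1−p*)·10.1937)/1.09=4.1564; Δ=(0.0000−10.1937)/(146.7303−87.1556)=-0.1711; B=V−Δ·S=23.0336
Node (2,2) S=185.7345: V=(p*·0.0000+(1−p*)·0.0000)/1.09=0.0000; Δ=(0.0000−0.0000)/(247.0269−146.7303)=0.0000; B=V−Δ·S=0.0000
Node (1,0) S=82.9500: V=(p*·4.1564+(1−p*)·14.5476)/1.09=8.0502; Δ=(4.1564−14.5476)/(110.3235−65.5305)=-0.2320; B=V−Δ·S=27.2930
Node (1,1) S=139.6500: V=(p*·0.0000+(1−p*)·4.1564)/1.09=1.6948; Δ=(0.0000−4.1564)/(185.7345−110.3235)=-0.0551; B=V−Δ·S=9.3919
Node (0,0) S=105.0000: V=(p*·1.6948+(1−p*)·8.0502)/1.09=4.1462; Δ=(1.6948−8.0502)/(139.6500−82.9500)=-0.1121; B=V−Δ·S=15.9155
Self-financing check: at every node Δ·S+B equals the discounted successor values.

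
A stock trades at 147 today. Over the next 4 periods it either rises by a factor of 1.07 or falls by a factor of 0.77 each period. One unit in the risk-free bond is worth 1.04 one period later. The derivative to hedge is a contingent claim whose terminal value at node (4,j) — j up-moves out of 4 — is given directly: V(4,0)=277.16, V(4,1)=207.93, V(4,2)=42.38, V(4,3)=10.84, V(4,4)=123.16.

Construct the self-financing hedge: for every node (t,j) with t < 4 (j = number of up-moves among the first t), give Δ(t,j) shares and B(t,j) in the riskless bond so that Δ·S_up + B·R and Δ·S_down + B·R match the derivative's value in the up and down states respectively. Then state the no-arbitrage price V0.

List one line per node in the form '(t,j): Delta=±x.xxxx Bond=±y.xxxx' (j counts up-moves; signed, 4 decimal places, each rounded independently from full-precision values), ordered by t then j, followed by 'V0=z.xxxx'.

The replicating-portfolio and risk-neutral prices coincide; use p* = (1.04−0.77)/(1.07−0.77) = 0.9000 for the latter.
Payoff layer (t=4): V(4,0)=277.1600, V(4,1)=207.9300, V(4,2)=42.3800, V(4,3)=10.8400, V(4,4)=123.1600
(3,0): S=67.1104. Δ = (V_up−V_dn)/(S_up−S_dn) = (207.9300−277.1600)/(71.8081−51.6750) = -3.4386. V = [p*·207.9300 + (1−p*)·277.1600]/1.04 = 206.5894. B = V − Δ·S = 437.3561.
(3,1): S=93.2572. Δ = (V_up−V_dn)/(S_up−S_dn) = (42.3800−207.9300)/(99.7852−71.8081) = -5.9173. V = [p*·42.3800 + (1−p*)·207.9300]/1.04 = 56.6683. B = V − Δ·S = 608.5016.
(3,2): S=129.5912. Δ = (V_up−V_dn)/(S_up−S_dn) = (10.8400−42.3800)/(138.6626−99.7852) = -0.8113. V = [p*·10.8400 + (1−p*)·42.3800]/1.04 = 13.4558. B = V − Δ·S = 118.5891.
(3,3): S=180.0813. Δ = (V_up−V_dn)/(S_up−S_dn) = (123.1600−10.8400)/(192.6870−138.6626) = 2.0791. V = [p*·123.1600 + (1−p*)·10.8400]/1.04 = 107.6231. B = V − Δ·S = -266.7769.
(2,0): S=87.1563. Δ = (V_up−V_dn)/(S_up−S_dn) = (56.6683−206.5894)/(93.2572−67.1104) = -5.7338. V = [p*·56.6683 + (1−p*)·206.5894]/1.04 = 68.9042. B = V − Δ·S = 568.6414.
(2,1): S=121.1133. Δ = (V_up−V_dn)/(S_up−S_dn) = (13.4558−56.6683)/(129.5912−93.2572) = -1.1893. V = [p*·13.4558 + (1−p*)·56.6683]/1.04 = 17.0933. B = V − Δ·S = 161.1350.
(2,2): S=168.3003. Δ = (V_up−V_dn)/(S_up−S_dn) = (107.6231−13.4558)/(180.0813−129.5912) = 1.8651. V = [p*·107.6231 + (1−p*)·13.4558]/1.04 = 94.4292. B = V − Δ·S = -219.4618.
(1,0): S=113.1900. Δ = (V_up−V_dn)/(S_up−S_dn) = (17.0933−68.9042)/(121.1133−87.1563) = -1.5258. V = [p*·17.0933 + (1−p*)·68.9042]/1.04 = 21.4177. B = V − Δ·S = 194.1208.
(1,1): S=157.2900. Δ = (V_up−V_dn)/(S_up−S_dn) = (94.4292−17.0933)/(168.3003−121.1133) = 1.6389. V = [p*·94.4292 + (1−p*)·17.0933]/1.04 = 83.3611. B = V − Δ·S = -174.4252.
(0,0): S=147.0000. Δ = (V_up−V_dn)/(S_up−S_dn) = (83.3611−21.4177)/(157.2900−113.1900) = 1.4046. V = [p*·83.3611 + (1−p*)·21.4177]/1.04 = 74.1988. B = V − Δ·S = -132.2794.
Check: Δ(0,0)·S0 + B(0,0) = 74.1988 = V0.

(0,0): Delta=1.4046 Bond=-132.2794
(1,0): Delta=-1.5258 Bond=194.1208
(1,1): Delta=1.6389 Bond=-174.4252
(2,0): Delta=-5.7338 Bond=568.6414
(2,1): Delta=-1.1893 Bond=161.1350
(2,2): Delta=1.8651 Bond=-219.4618
(3,0): Delta=-3.4386 Bond=437.3561
(3,1): Delta=-5.9173 Bond=608.5016
(3,2): Delta=-0.8113 Bond=118.5891
(3,3): Delta=2.0791 Bond=-266.7769
V0=74.1988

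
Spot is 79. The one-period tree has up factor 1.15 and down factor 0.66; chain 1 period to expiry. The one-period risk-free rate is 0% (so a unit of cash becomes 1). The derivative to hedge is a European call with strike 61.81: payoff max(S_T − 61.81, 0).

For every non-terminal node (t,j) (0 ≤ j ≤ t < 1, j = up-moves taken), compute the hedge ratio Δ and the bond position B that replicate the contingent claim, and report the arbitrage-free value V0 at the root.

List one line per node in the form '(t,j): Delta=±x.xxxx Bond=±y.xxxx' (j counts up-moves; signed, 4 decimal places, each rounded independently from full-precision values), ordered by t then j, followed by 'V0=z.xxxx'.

(0,0): Delta=0.7502 Bond=-39.1151
V0=20.1502

Risk-neutral probability p* = (R−d)/(u−d) = (1−0.66)/(1.15−0.66) = 0.6939.
Terminal values V(1,·): V(1,0)=0.0000, V(1,1)=29.0400
  t=0,j=0: stock 79.0000 → up 90.8500 (V=29.0400), down 52.1400 (V=0.0000). Price 20.1502; hedge Δ=0.7502, bond B=-39.1151.
Each (Δ,B) replicates both successor values, so the strategy is self-financing and V0 is arbitrage-free.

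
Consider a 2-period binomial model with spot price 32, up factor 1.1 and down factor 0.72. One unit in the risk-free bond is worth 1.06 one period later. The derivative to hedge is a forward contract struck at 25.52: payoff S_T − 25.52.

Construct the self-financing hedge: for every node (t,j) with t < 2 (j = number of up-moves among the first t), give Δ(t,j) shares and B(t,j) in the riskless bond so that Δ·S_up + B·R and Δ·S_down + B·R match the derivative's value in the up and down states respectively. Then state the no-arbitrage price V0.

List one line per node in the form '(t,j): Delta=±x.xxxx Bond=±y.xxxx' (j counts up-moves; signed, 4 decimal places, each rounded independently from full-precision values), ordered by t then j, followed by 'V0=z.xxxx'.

Risk-neutral probability p* = (R−d)/(u−d) = (1.06−0.72)/(1.1−0.72) = 0.8947.
Payoff layer (t=2): V(2,0)=-8.9312, V(2,1)=-0.1760, V(2,2)=13.2000
(1,0): S=23.0400. Δ = (V_up−V_dn)/(S_up−S_dn) = (-0.1760−-8.9312)/(25.3440−16.5888) = 1.0000. V = [p*·-0.1760 + (1−p*)·-8.9312]/1.06 = -1.0355. B = V − Δ·S = -24.0755.
(1,1): S=35.2000. Δ = (V_up−V_dn)/(S_up−S_dn) = (13.2000−-0.1760)/(38.7200−25.3440) = 1.0000. V = [p*·13.2000 + (1−p*)·-0.1760]/1.06 = 11.1245. B = V − Δ·S = -24.0755.
(0,0): S=32.0000. Δ = (V_up−V_dn)/(S_up−S_dn) = (11.1245−-1.0355)/(35.2000−23.0400) = 1.0000. V = [p*·11.1245 + (1−p*)·-1.0355]/1.06 = 9.2873. B = V − Δ·S = -22.7127.
The time-0 hedge costs 9.2873, which is the no-arbitrage price.

(0,0): Delta=1.0000 Bond=-22.7127
(1,0): Delta=1.0000 Bond=-24.0755
(1,1): Delta=1.0000 Bond=-24.0755
V0=9.2873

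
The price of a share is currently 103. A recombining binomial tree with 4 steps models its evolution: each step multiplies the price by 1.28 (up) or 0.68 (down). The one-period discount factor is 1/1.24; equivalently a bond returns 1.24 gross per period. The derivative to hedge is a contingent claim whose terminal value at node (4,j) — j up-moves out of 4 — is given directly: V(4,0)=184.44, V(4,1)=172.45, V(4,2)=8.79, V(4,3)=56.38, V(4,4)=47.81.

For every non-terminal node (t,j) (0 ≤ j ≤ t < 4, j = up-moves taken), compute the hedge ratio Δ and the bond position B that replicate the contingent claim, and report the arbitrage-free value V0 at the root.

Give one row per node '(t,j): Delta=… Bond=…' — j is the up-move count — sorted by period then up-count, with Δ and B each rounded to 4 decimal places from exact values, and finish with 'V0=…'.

Since d<R<u, set p* = (R−d)/(u−d) = 0.9333; price each node as the discounted p*-expectation of its children.
At expiry t=4: V(4,0)=184.4400, V(4,1)=172.4500, V(4,2)=8.7900, V(4,3)=56.3800, V(4,4)=47.8100
Node (3,0) S=32.3865: V=(p*·172.4500+(1−p*)·184.4400)/1.24=139.7172; Δ=(172.4500−184.4400)/(41.4547−22.0228)=-0.6170; B=V−Δ·S=159.7005
Node (3,1) S=60.9628: V=(p*·8.7900+(1−p*)·172.4500)/1.24=15.8876; Δ=(8.7900−172.4500)/(78.0324−41.4547)=-4.4743; B=V−Δ·S=288.6543
Node (3,2) S=114.7535: V=(p*·56.3800+(1−p*)·8.7900)/1.24=42.9091; Δ=(56.3800−8.7900)/(146.8845−78.0324)=0.6912; B=V−Δ·S=-36.4075
Node (3,3) S=216.0067: V=(p*·47.8100+(1−p*)·56.3800)/1.24=39.0172; Δ=(47.8100−56.3800)/(276.4885−146.8845)=-0.0661; B=V−Δ·S=53.3005
Node (2,0) S=47.6272: V=(p*·15.8876+(1−p*)·139.7172)/1.24=19.4701; Δ=(15.8876−139.7172)/(60.9628−32.3865)=-4.3333; B=V−Δ·S=225.8527
Node (2,1) S=89.6512: V=(p*·42.9091+(1−p*)·15.8876)/1.24=33.1514; Δ=(42.9091−15.8876)/(114.7535−60.9628)=0.5023; B=V−Δ·S=-11.8845
Node (2,2) S=168.7552: V=(p*·39.0172+(1−p*)·42.9091)/1.24=31.6747; Δ=(39.0172−42.9091)/(216.0067−114.7535)=-0.0384; B=V−Δ·S=38.1613
Node (1,0) S=70.0400: V=(p*·33.1514+(1−p*)·19.4701)/1.24=25.9994; Δ=(33.1514−19.4701)/(89.6512−47.6272)=0.3256; B=V−Δ·S=3.1973
Node (1,1) S=131.8400: V=(p*·31.6747+(1−p*)·33.1514)/1.24=25.6235; Δ=(31.6747−33.1514)/(168.7552−89.6512)=-0.0187; B=V−Δ·S=28.0846
Node (0,0) S=103.0000: V=(p*·25.6235+(1−p*)·25.9994)/1.24=20.6843; Δ=(25.6235−25.9994)/(131.8400−70.0400)=-0.0061; B=V−Δ·S=21.3108
Self-financing check: at every node Δ·S+B equals the discounted successor values.

(0,0): Delta=-0.0061 Bond=21.3108
(1,0): Delta=0.3256 Bond=3.1973
(1,1): Delta=-0.0187 Bond=28.0846
(2,0): Delta=-4.3333 Bond=225.8527
(2,1): Delta=0.5023 Bond=-11.8845
(2,2): Delta=-0.0384 Bond=38.1613
(3,0): Delta=-0.6170 Bond=159.7005
(3,1): Delta=-4.4743 Bond=288.6543
(3,2): Delta=0.6912 Bond=-36.4075
(3,3): Delta=-0.0661 Bond=53.3005
V0=20.6843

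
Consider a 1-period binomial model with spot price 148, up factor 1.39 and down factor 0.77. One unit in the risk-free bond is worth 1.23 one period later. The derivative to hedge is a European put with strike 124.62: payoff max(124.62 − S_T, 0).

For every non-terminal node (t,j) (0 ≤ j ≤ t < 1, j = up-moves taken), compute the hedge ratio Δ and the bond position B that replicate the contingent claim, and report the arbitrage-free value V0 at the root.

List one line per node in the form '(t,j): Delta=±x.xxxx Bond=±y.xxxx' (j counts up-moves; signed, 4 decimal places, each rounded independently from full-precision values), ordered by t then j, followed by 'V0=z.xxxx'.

The replicating-portfolio and risk-neutral prices coincide; use p* = (1.23−0.77)/(1.39−0.77) = 0.7419 for the latter.
At expiry t=1: V(1,0)=10.6600, V(1,1)=0.0000
  t=0,j=0: stock 148.0000 → up 205.7200 (V=0.0000), down 113.9600 (V=10.6600). Price 2.2366; hedge Δ=-0.1162, bond B=19.4301.
Each (Δ,B) replicates both successor values, so the strategy is self-financing and V0 is arbitrage-free.

(0,0): Delta=-0.1162 Bond=19.4301
V0=2.2366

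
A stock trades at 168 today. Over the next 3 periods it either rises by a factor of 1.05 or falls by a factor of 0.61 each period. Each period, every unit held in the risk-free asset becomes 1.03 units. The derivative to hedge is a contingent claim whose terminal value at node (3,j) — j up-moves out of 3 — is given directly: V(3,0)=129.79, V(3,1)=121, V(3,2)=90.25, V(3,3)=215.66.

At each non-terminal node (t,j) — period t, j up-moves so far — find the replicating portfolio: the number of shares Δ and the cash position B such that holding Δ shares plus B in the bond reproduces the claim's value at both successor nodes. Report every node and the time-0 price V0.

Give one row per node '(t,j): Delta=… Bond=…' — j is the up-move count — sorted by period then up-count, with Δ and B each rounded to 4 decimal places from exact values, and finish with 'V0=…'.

The replicating-portfolio and risk-neutral prices coincide; use p* = (1.03−0.61)/(1.05−0.61) = 0.9545 for the latter.
Payoff layer (t=3): V(3,0)=129.7900, V(3,1)=121.0000, V(3,2)=90.2500, V(3,3)=215.6600
(2,0): S=62.5128. Δ = (V_up−V_dn)/(S_up−S_dn) = (121.0000−129.7900)/(65.6384−38.1328) = -0.3196. V = [p*·121.0000 + (1−p*)·129.7900]/1.03 = 117.8636. B = V − Δ·S = 137.8409.
(2,1): S=107.6040. Δ = (V_up−V_dn)/(S_up−S_dn) = (90.2500−121.0000)/(112.9842−65.6384) = -0.6495. V = [p*·90.2500 + (1−p*)·121.0000]/1.03 = 88.9784. B = V − Δ·S = 158.8647.
(2,2): S=185.2200. Δ = (V_up−V_dn)/(S_up−S_dn) = (215.6600−90.2500)/(194.4810−112.9842) = 1.5388. V = [p*·215.6600 + (1−p*)·90.2500]/1.03 = 203.8442. B = V − Δ·S = -81.1785.
(1,0): S=102.4800. Δ = (V_up−V_dn)/(S_up−S_dn) = (88.9784−117.8636)/(107.6040−62.5128) = -0.6406. V = [p*·88.9784 + (1−p*)·117.8636]/1.03 = 87.6615. B = V − Δ·S = 153.3098.
(1,1): S=176.4000. Δ = (V_up−V_dn)/(S_up−S_dn) = (203.8442−88.9784)/(185.2200−107.6040) = 1.4799. V = [p*·203.8442 + (1−p*)·88.9784]/1.03 = 192.8379. B = V − Δ·S = -68.2208.
(0,0): S=168.0000. Δ = (V_up−V_dn)/(S_up−S_dn) = (192.8379−87.6615)/(176.4000−102.4800) = 1.4228. V = [p*·192.8379 + (1−p*)·87.6615]/1.03 = 182.5798. B = V − Δ·S = -56.4575.
The time-0 hedge costs 182.5798, which is the no-arbitrage price.

(0,0): Delta=1.4228 Bond=-56.4575
(1,0): Delta=-0.6406 Bond=153.3098
(1,1): Delta=1.4799 Bond=-68.2208
(2,0): Delta=-0.3196 Bond=137.8409
(2,1): Delta=-0.6495 Bond=158.8647
(2,2): Delta=1.5388 Bond=-81.1785
V0=182.5798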